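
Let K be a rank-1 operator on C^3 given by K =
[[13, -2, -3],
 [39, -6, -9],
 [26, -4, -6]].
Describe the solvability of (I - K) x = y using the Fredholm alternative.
(I - K) is singular (det(I - K) = 0, i.e. 1 ∈ sigma(K)). (I - K) x = y is solvable iff y ⊥ ker((I - K)^*) = span{(13, -2, -3)}, i.e. iff 13y_1 - 2y_2 - 3y_3 = 0. When solvable, the solutions are x = y + c·(1, 3, 2), c arbitrary (ker(I - K) = span{(1, 3, 2)}, dimension 1).

K has rank 1, so it is an outer product K = u v^T: every row of K is a multiple of one row vector. Reading off the entries, u = (1, 3, 2) and v = (13, -2, -3) (row i of K equals u_i·v^T). A rank-one matrix u v^T satisfies K u = u (v·u) and kills the (2)-dimensional subspace v^⊥, so its characteristic polynomial is lambda^2 (lambda - v·u) with v·u = tr K = 1. Hence the eigenvalues of I - K are 1 (multiplicity 2) and 1 - (1) = 0, so det(I - K) = 0. (Direct check: I - K =
[[-12, 2, 3],
 [-39, 7, 9],
 [-26, 4, 7]]
has determinant 0.) So 1 is an eigenvalue of K and (I - K) is not invertible. The finite-dimensional Fredholm alternative says: either (I - K) is invertible, or ker(I - K) ≠ {0} and then range(I - K) = ker((I - K)^*)^⊥, with dim ker(I - K) = dim ker((I - K)^*). We are in the second case, so we need both kernels. Kernel of I - K: (I - K) u = u - u (v·u) = u - u = 0, so ker(I - K) = span{u} = span{(1, 3, 2)} (it is exactly 1-dimensional because rank(I - K) = 2). Kernel of the adjoint: K is real, so (I - K)^* = I - K^T = I - v u^T, and (I - v u^T) v = v - v (u·v) = 0; hence ker((I - K)^*) = span{v} = span{(13, -2, -3)}. Therefore (I - K) x = y is solvable iff <y, v> = 0, i.e. iff 13y_1 - 2y_2 - 3y_3 = 0. When this holds, K y = u (v·y) = 0, so (I - K) y = y and x = y is a particular solution; the full solution set is the line x = y + c·u = y + c·(1, 3, 2), c ∈ C.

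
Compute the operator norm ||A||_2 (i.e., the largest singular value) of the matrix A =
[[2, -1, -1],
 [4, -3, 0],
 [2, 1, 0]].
||A||_2 ≈ 5.5957 (= sqrt(largest eigenvalue of A^T A))

||A||_2 = sigma_max(A) = sqrt(lambda_max(A^T A)). Form the symmetric matrix M = A^T A =
[[24, -12, -2],
 [-12, 11, 1],
 [-2, 1, 1]].
Its characteristic polynomial (trace, sum of principal 2x2 minors, determinant of M give the coefficients) is
  p(λ) = det(λ I - M) = λ^3 - 36λ^2 + 150λ - 100.
No integer candidate from the rational root theorem (±divisors of 100) is a root, so the roots are irrational. The cubic discriminant is Δ = 6447600 > 0, so there are three distinct real roots. p(0) = -100 and p(1) = 15 have opposite signs, so a root lies in (0, 1); Newton's method refines it to λ ≈ 0.8271. p(3) = 53 and p(4) = -12 have opposite signs, so a root lies in (3, 4); Newton's method refines it to λ ≈ 3.8615. p(31) = -255 and p(32) = 604 have opposite signs, so a root lies in (31, 32); Newton's method refines it to λ ≈ 31.3114. Check (Vieta): the three roots sum to 36, matching tr M = 36.
So the eigenvalues of A^T A are ≈ 0.8271, 3.8615, 31.3114 (all ≥ 0, as they must be for A^T A). The largest is λ_max ≈ 31.3114, hence ||A||_2 = sqrt(λ_max) ≈ 5.5957.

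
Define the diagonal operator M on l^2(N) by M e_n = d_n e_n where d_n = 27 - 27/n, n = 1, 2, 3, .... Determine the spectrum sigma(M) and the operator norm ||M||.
sigma(M) = {27 - 27/n : n ≥ 1} ∪ {27}; ||M|| = 27

A bounded diagonal operator on l^2 with diagonal entries d_n has spectrum equal to the closure of {d_n : n ≥ 1}: every d_n is an eigenvalue (with eigenvector e_n), so {d_n} ⊂ sigma(M); the spectrum is closed, so its closure is too; and for lambda not in the closure, (M - lambda I) has bounded inverse (the diagonal entries 1/(d_n - lambda) are bounded). For our sequence d_n = 27 - 27/n, n = 1, 2, 3, ...:
  - {d_n} = {27 - 27/n : n ≥ 1}; the only limit point is 27
  - closure = {27 - 27/n : n ≥ 1} ∪ {27}
For the norm: a diagonal operator has ||M|| = sup_n |d_n|. Here d_n = 27 - 27/n increases monotonically from d_1 = 0 toward 27, with all terms in [0, 27); so sup_n |d_n| = 27 (the supremum is the limit, not attained). So ||M|| = 27.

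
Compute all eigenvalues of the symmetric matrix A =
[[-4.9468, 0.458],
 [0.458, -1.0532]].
sigma(A) ≈ {-5, -1}

A is real symmetric, so its spectrum consists of real eigenvalues. Expanding the characteristic polynomial of the displayed matrix gives
  det(λ I - A) = p(λ) = λ^2 + (6)λ + (5).
Solving p(λ) = 0 yields eigenvalues ≈ -5, -1. (A is shown rounded to 4 decimals, so these recover the underlying integer eigenvalues to within that precision.)
Verification: the trace of A = -6 equals the sum of eigenvalues -6, and det(A) ≈ 5.0002 matches the eigenvalue product 5.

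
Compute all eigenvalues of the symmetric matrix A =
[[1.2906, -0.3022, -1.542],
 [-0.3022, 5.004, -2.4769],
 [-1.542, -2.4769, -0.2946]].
sigma(A) ≈ {-2, 2, 6}

A is real symmetric, so its spectrum consists of real eigenvalues. Expanding the characteristic polynomial of the displayed matrix gives
  det(λ I - A) = p(λ) = λ^3 + (-6)λ^2 + (-4)λ + (24).
Solving p(λ) = 0 yields eigenvalues ≈ -2, 2, 6. (A is shown rounded to 4 decimals, so these recover the underlying integer eigenvalues to within that precision.)
Verification: the trace of A = 6 equals the sum of eigenvalues 6, and det(A) ≈ -24.0003 matches the eigenvalue product -24.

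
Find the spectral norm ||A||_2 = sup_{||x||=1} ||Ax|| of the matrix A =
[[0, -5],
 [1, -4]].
||A||_2 = sqrt((42 + sqrt(1664))/2) ≈ 6.434 (= sqrt(largest eigenvalue of A^T A))

||A||_2 = sigma_max(A) = sqrt(lambda_max(A^T A)). Form the symmetric matrix M = A^T A =
[[1, -4],
 [-4, 41]].
Its characteristic polynomial (trace, determinant of M give the coefficients) is
  p(λ) = det(λ I - M) = λ^2 - 42λ + 25.
For λ^2 - 42λ + 25 the discriminant is 1664. It is nonnegative but not a perfect square, so the roots are real and irrational: λ = (42 ± sqrt(1664))/2 ≈ 41.3961, 0.6039.
So the eigenvalues of A^T A are ≈ 0.6039, 41.3961 (all ≥ 0, as they must be for A^T A). The largest is λ_max = (42 + sqrt(1664))/2 ≈ 41.3961, hence ||A||_2 = sqrt(λ_max) = sqrt((42 + sqrt(1664))/2) ≈ 6.434.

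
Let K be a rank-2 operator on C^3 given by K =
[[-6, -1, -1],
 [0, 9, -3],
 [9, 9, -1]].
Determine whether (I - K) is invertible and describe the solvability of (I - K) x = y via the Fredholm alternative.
(I - K) is invertible (det(I - K) = -22 ≠ 0), so for every y in C^3 the equation (I - K) x = y has a unique solution.

K has rank 2 and factors as K = U V^T = u1 v1^T + u2 v2^T with u1 = (2, 0, -3), v1 = (-3, -2, 0), u2 = (-1, -3, -1), v2 = (0, -3, 1) (multiplying out reproduces the displayed K). The nonzero eigenvalues of U V^T coincide with those of the 2 x 2 matrix G = V^T U = [[v1·u1, v1·u2], [v2·u1, v2·u2]] = [[-6, 9], [-3, 8]], and by the Sylvester determinant identity det(I_3 - U V^T) = det(I_2 - V^T U) = det([[7, -9], [3, -7]]) = (7)(-7) - (-9)(3) = -22. (Direct check: I - K =
[[7, 1, 1],
 [0, -8, 3],
 [-9, -9, 2]]
has determinant -22.) The finite-dimensional Fredholm alternative says: either (I - K) is invertible, or ker(I - K) ≠ {0} and then range(I - K) = ker((I - K)^*)^⊥, with dim ker(I - K) = dim ker((I - K)^*). Since det(I - K) ≠ 0, 1 is not an eigenvalue of K and ker(I - K) = {0}, so we are in the first case: for every y there is a unique x = (I - K)^(-1) y. (Explicitly, by the Woodbury identity, (I - U V^T)^(-1) = I + U (I_2 - G)^(-1) V^T.)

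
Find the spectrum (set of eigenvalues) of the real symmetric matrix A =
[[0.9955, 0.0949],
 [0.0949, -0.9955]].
sigma(A) ≈ {-1, 1}

A is real symmetric, so its spectrum consists of real eigenvalues. Expanding the characteristic polynomial of the displayed matrix gives
  det(λ I - A) = p(λ) = λ^2 + (0)λ + (-1).
Solving p(λ) = 0 yields eigenvalues ≈ -1, 1. (A is shown rounded to 4 decimals, so these recover the underlying integer eigenvalues to within that precision.)
Verification: the trace of A = 0 equals the sum of eigenvalues 0, and det(A) ≈ -1.0000 matches the eigenvalue product -1.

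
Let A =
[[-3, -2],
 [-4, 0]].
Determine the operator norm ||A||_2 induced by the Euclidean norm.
||A||_2 = sqrt((29 + sqrt(585))/2) ≈ 5.1569 (= sqrt(largest eigenvalue of A^T A))

||A||_2 = sigma_max(A) = sqrt(lambda_max(A^T A)). Form the symmetric matrix M = A^T A =
[[25, 6],
 [6, 4]].
Its characteristic polynomial (trace, determinant of M give the coefficients) is
  p(λ) = det(λ I - M) = λ^2 - 29λ + 64.
For λ^2 - 29λ + 64 the discriminant is 585. It is nonnegative but not a perfect square, so the roots are real and irrational: λ = (29 ± sqrt(585))/2 ≈ 26.5934, 2.4066.
So the eigenvalues of A^T A are ≈ 2.4066, 26.5934 (all ≥ 0, as they must be for A^T A). The largest is λ_max = (29 + sqrt(585))/2 ≈ 26.5934, hence ||A||_2 = sqrt(λ_max) = sqrt((29 + sqrt(585))/2) ≈ 5.1569.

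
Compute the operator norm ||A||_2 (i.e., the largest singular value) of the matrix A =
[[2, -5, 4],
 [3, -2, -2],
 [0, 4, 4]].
||A||_2 ≈ 7.1878 (= sqrt(largest eigenvalue of A^T A))

||A||_2 = sigma_max(A) = sqrt(lambda_max(A^T A)). Form the symmetric matrix M = A^T A =
[[13, -16, 2],
 [-16, 45, 0],
 [2, 0, 36]].
Its characteristic polynomial (trace, sum of principal 2x2 minors, determinant of M give the coefficients) is
  p(λ) = det(λ I - M) = λ^3 - 94λ^2 + 2413λ - 11664.
No integer candidate from the rational root theorem (±divisors of 11664) is a root, so the roots are irrational. The cubic discriminant is Δ = 445468944 > 0, so there are three distinct real roots. p(6) = -354 and p(7) = 964 have opposite signs, so a root lies in (6, 7); Newton's method refines it to λ ≈ 6.2577. p(36) = 36 and p(37) = -416 have opposite signs, so a root lies in (36, 37); Newton's method refines it to λ ≈ 36.0773. p(51) = -444 and p(52) = 244 have opposite signs, so a root lies in (51, 52); Newton's method refines it to λ ≈ 51.665. Check (Vieta): the three roots sum to 94, matching tr M = 94.
So the eigenvalues of A^T A are ≈ 6.2577, 36.0773, 51.665 (all ≥ 0, as they must be for A^T A). The largest is λ_max ≈ 51.665, hence ||A||_2 = sqrt(λ_max) ≈ 7.1878.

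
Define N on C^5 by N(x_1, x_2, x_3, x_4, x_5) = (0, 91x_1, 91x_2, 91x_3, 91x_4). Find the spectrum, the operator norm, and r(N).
sigma(N) = {0}; ||N|| = 91; r(N) = 0. (N is nilpotent with N^5 = 0.)

On C^5, N is a strictly lower-triangular matrix with 91 on the subdiagonal and zeros elsewhere, so its characteristic polynomial is lambda^5 and every eigenvalue is 0: sigma(N) = {0}. For the operator norm, N e_i = 91e_{i+1} for i = 1, ..., 4 and N e_5 = 0, so the singular values of N are 91 (with multiplicity 4) and 0; hence ||N|| = 91. The spectral radius r(N) = max|lambda| = 0. Note ||N|| > r(N) — characteristic of non-normal nilpotent operators. Indeed N^5 = 0.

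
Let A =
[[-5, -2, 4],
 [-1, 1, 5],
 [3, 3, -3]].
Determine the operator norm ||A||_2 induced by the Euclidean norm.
||A||_2 = sqrt((85 + sqrt(6721))/2) ≈ 9.1373 (= sqrt(largest eigenvalue of A^T A))

||A||_2 = sigma_max(A) = sqrt(lambda_max(A^T A)). Form the symmetric matrix M = A^T A =
[[35, 18, -34],
 [18, 14, -12],
 [-34, -12, 50]].
Its characteristic polynomial (trace, sum of principal 2x2 minors, determinant of M give the coefficients) is
  p(λ) = det(λ I - M) = λ^3 - 99λ^2 + 1316λ - 1764.
By the rational root theorem any rational root is an integer divisor of 1764. Testing λ = 14: p(14) = 2744 - 19404 + 18424 - 1764 = 0, so λ = 14 is a root. Dividing out (λ - 14) leaves p(λ) = (λ - 14)(λ^2 - 85λ + 126). For λ^2 - 85λ + 126 the discriminant is 6721. It is nonnegative but not a perfect square, so the roots are real and irrational: λ = (85 ± sqrt(6721))/2 ≈ 83.4909, 1.5091.
So the eigenvalues of A^T A are ≈ 1.5091, 14, 83.4909 (all ≥ 0, as they must be for A^T A). The largest is λ_max = (85 + sqrt(6721))/2 ≈ 83.4909, hence ||A||_2 = sqrt(λ_max) = sqrt((85 + sqrt(6721))/2) ≈ 9.1373.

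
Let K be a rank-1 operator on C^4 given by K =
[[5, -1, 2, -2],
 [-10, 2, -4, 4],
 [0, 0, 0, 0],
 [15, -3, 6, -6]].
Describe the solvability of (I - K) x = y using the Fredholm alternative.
(I - K) is singular (det(I - K) = 0, i.e. 1 ∈ sigma(K)). (I - K) x = y is solvable iff y ⊥ ker((I - K)^*) = span{(5, -1, 2, -2)}, i.e. iff 5y_1 - y_2 + 2y_3 - 2y_4 = 0. When solvable, the solutions are x = y + c·(1, -2, 0, 3), c arbitrary (ker(I - K) = span{(1, -2, 0, 3)}, dimension 1).

K has rank 1, so it is an outer product K = u v^T: every row of K is a multiple of one row vector. Reading off the entries, u = (1, -2, 0, 3) and v = (5, -1, 2, -2) (row i of K equals u_i·v^T). A rank-one matrix u v^T satisfies K u = u (v·u) and kills the (3)-dimensional subspace v^⊥, so its characteristic polynomial is lambda^3 (lambda - v·u) with v·u = tr K = 1. Hence the eigenvalues of I - K are 1 (multiplicity 3) and 1 - (1) = 0, so det(I - K) = 0. (Direct check: I - K =
[[-4, 1, -2, 2],
 [10, -1, 4, -4],
 [0, 0, 1, 0],
 [-15, 3, -6, 7]]
has determinant 0.) So 1 is an eigenvalue of K and (I - K) is not invertible. The finite-dimensional Fredholm alternative says: either (I - K) is invertible, or ker(I - K) ≠ {0} and then range(I - K) = ker((I - K)^*)^⊥, with dim ker(I - K) = dim ker((I - K)^*). We are in the second case, so we need both kernels. Kernel of I - K: (I - K) u = u - u (v·u) = u - u = 0, so ker(I - K) = span{u} = span{(1, -2, 0, 3)} (it is exactly 1-dimensional because rank(I - K) = 3). Kernel of the adjoint: K is real, so (I - K)^* = I - K^T = I - v u^T, and (I - v u^T) v = v - v (u·v) = 0; hence ker((I - K)^*) = span{v} = span{(5, -1, 2, -2)}. Therefore (I - K) x = y is solvable iff <y, v> = 0, i.e. iff 5y_1 - y_2 + 2y_3 - 2y_4 = 0. When this holds, K y = u (v·y) = 0, so (I - K) y = y and x = y is a particular solution; the full solution set is the line x = y + c·u = y + c·(1, -2, 0, 3), c ∈ C.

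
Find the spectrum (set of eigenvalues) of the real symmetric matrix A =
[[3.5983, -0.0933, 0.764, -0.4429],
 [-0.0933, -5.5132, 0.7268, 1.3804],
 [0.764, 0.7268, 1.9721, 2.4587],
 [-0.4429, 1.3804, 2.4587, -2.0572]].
sigma(A) ≈ {-6, -3, 3, 4}

A is real symmetric, so its spectrum consists of real eigenvalues. Expanding the characteristic polynomial of the displayed matrix gives
  det(λ I - A) = p(λ) = λ^4 + (2)λ^3 + (-33)λ^2 + (-17.9987)λ + (215.993).
Solving p(λ) = 0 yields eigenvalues ≈ -6, -3, 3, 4. (A is shown rounded to 4 decimals, so these recover the underlying integer eigenvalues to within that precision.)
Verification: the trace of A = -2 equals the sum of eigenvalues -2, and det(A) ≈ 215.9930 matches the eigenvalue product 216.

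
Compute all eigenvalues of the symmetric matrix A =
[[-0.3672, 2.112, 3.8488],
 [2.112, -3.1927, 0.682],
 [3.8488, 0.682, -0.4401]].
sigma(A) ≈ {-5, -3, 4}

A is real symmetric, so its spectrum consists of real eigenvalues. Expanding the characteristic polynomial of the displayed matrix gives
  det(λ I - A) = p(λ) = λ^3 + (4)λ^2 + (-17)λ + (-60).
Solving p(λ) = 0 yields eigenvalues ≈ -5, -3, 4. (A is shown rounded to 4 decimals, so these recover the underlying integer eigenvalues to within that precision.)
Verification: the trace of A = -4 equals the sum of eigenvalues -4, and det(A) ≈ 59.9997 matches the eigenvalue product 60.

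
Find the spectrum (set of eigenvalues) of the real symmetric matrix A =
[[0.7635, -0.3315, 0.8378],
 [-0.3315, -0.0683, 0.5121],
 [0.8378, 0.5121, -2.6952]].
sigma(A) ≈ {-3, 0, 1}

A is real symmetric, so its spectrum consists of real eigenvalues. Expanding the characteristic polynomial of the displayed matrix gives
  det(λ I - A) = p(λ) = λ^3 + (2)λ^2 + (-3)λ + (0).
Solving p(λ) = 0 yields eigenvalues ≈ -3, 0, 1. (A is shown rounded to 4 decimals, so these recover the underlying integer eigenvalues to within that precision.)
Verification: the trace of A = -2 equals the sum of eigenvalues -2, and det(A) ≈ -0.0000 matches the eigenvalue product 0.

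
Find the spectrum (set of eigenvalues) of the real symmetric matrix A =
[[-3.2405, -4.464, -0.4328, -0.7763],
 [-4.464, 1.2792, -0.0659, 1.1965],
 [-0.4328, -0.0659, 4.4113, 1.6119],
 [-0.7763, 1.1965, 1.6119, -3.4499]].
sigma(A) ≈ {-6, -4, 4, 5}

A is real symmetric, so its spectrum consists of real eigenvalues. Expanding the characteristic polynomial of the displayed matrix gives
  det(λ I - A) = p(λ) = λ^4 + (1)λ^3 + (-46)λ^2 + (-15.9979)λ + (480.014).
Solving p(λ) = 0 yields eigenvalues ≈ -6, -4, 4, 5. (A is shown rounded to 4 decimals, so these recover the underlying integer eigenvalues to within that precision.)
Verification: the trace of A = -1 equals the sum of eigenvalues -1, and det(A) ≈ 480.0140 matches the eigenvalue product 480.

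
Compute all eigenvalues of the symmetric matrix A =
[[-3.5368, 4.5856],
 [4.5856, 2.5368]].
sigma(A) ≈ {-6, 5}

A is real symmetric, so its spectrum consists of real eigenvalues. Expanding the characteristic polynomial of the displayed matrix gives
  det(λ I - A) = p(λ) = λ^2 + (1)λ + (-30).
Solving p(λ) = 0 yields eigenvalues ≈ -6, 5. (A is shown rounded to 4 decimals, so these recover the underlying integer eigenvalues to within that precision.)
Verification: the trace of A = -1 equals the sum of eigenvalues -1, and det(A) ≈ -29.9999 matches the eigenvalue product -30.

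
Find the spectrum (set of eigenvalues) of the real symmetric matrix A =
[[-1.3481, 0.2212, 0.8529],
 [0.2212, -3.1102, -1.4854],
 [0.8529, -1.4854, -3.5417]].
sigma(A) ≈ {-5, -2, -1}

A is real symmetric, so its spectrum consists of real eigenvalues. Expanding the characteristic polynomial of the displayed matrix gives
  det(λ I - A) = p(λ) = λ^3 + (8)λ^2 + (17)λ + (10).
Solving p(λ) = 0 yields eigenvalues ≈ -5, -2, -1. (A is shown rounded to 4 decimals, so these recover the underlying integer eigenvalues to within that precision.)
Verification: the trace of A = -8 equals the sum of eigenvalues -8, and det(A) ≈ -10.0001 matches the eigenvalue product -10.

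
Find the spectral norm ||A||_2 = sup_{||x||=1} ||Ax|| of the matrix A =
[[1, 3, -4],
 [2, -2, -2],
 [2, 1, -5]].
||A||_2 ≈ 7.4919 (= sqrt(largest eigenvalue of A^T A))

||A||_2 = sigma_max(A) = sqrt(lambda_max(A^T A)). Form the symmetric matrix M = A^T A =
[[9, 1, -18],
 [1, 14, -13],
 [-18, -13, 45]].
Its characteristic polynomial (trace, sum of principal 2x2 minors, determinant of M give the coefficients) is
  p(λ) = det(λ I - M) = λ^3 - 68λ^2 + 667λ - 36.
No integer candidate from the rational root theorem (±divisors of 36) is a root, so the roots are irrational. The cubic discriminant is Δ = 854280372 > 0, so there are three distinct real roots. p(0) = -36 and p(1) = 564 have opposite signs, so a root lies in (0, 1); Newton's method refines it to λ ≈ 0.0543. p(11) = 404 and p(12) = -96 have opposite signs, so a root lies in (11, 12); Newton's method refines it to λ ≈ 11.8179. p(56) = -316 and p(57) = 2244 have opposite signs, so a root lies in (56, 57); Newton's method refines it to λ ≈ 56.1278. Check (Vieta): the three roots sum to 68, matching tr M = 68.
So the eigenvalues of A^T A are ≈ 0.0543, 11.8179, 56.1278 (all ≥ 0, as they must be for A^T A). The largest is λ_max ≈ 56.1278, hence ||A||_2 = sqrt(λ_max) ≈ 7.4919.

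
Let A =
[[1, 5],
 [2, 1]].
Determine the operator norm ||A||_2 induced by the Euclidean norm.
||A||_2 = sqrt((31 + sqrt(637))/2) ≈ 5.3028 (= sqrt(largest eigenvalue of A^T A))

||A||_2 = sigma_max(A) = sqrt(lambda_max(A^T A)). Form the symmetric matrix M = A^T A =
[[5, 7],
 [7, 26]].
Its characteristic polynomial (trace, determinant of M give the coefficients) is
  p(λ) = det(λ I - M) = λ^2 - 31λ + 81.
For λ^2 - 31λ + 81 the discriminant is 637. It is nonnegative but not a perfect square, so the roots are real and irrational: λ = (31 ± sqrt(637))/2 ≈ 28.1194, 2.8806.
So the eigenvalues of A^T A are ≈ 2.8806, 28.1194 (all ≥ 0, as they must be for A^T A). The largest is λ_max = (31 + sqrt(637))/2 ≈ 28.1194, hence ||A||_2 = sqrt(λ_max) = sqrt((31 + sqrt(637))/2) ≈ 5.3028.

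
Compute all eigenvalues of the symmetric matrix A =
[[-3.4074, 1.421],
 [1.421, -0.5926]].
sigma(A) ≈ {-4, 0}

A is real symmetric, so its spectrum consists of real eigenvalues. Expanding the characteristic polynomial of the displayed matrix gives
  det(λ I - A) = p(λ) = λ^2 + (4)λ + (0).
Solving p(λ) = 0 yields eigenvalues ≈ -4, 0. (A is shown rounded to 4 decimals, so these recover the underlying integer eigenvalues to within that precision.)
Verification: the trace of A = -4 equals the sum of eigenvalues -4, and det(A) ≈ -0.0000 matches the eigenvalue product 0.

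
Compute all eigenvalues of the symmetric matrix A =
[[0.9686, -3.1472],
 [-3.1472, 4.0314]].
sigma(A) ≈ {-1, 6}

A is real symmetric, so its spectrum consists of real eigenvalues. Expanding the characteristic polynomial of the displayed matrix gives
  det(λ I - A) = p(λ) = λ^2 + (-5)λ + (-6).
Solving p(λ) = 0 yields eigenvalues ≈ -1, 6. (A is shown rounded to 4 decimals, so these recover the underlying integer eigenvalues to within that precision.)
Verification: the trace of A = 5 equals the sum of eigenvalues 5, and det(A) ≈ -6.0001 matches the eigenvalue product -6.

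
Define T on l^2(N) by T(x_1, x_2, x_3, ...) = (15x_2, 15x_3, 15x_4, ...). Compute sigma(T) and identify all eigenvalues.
sigma(T) = closed disk {z in C : |z| ≤ 15}; sigma_p(T) = open disk {z in C : |z| < 15}

Note T = 15·V where V is the unit left shift (V x)_k = x_{k+1}; so sigma(T) = 15·sigma(V) and ||T|| = 15||V||. ||T x||^2 = 225sum_{k≥2} |x_k|^2 ≤ 225||x||^2, with equality on {x : x_1 = 0}, so ||T|| = 15. For any lambda with |lambda| < 15, set r = lambda/15 (|r| < 1); the vector x = (1, r, r^2, ...) is in l^2 and satisfies T x = 15(r, r^2, ...) = lambda x, so lambda is an eigenvalue. On the boundary |lambda| = 15 the geometric series diverges, so no l^2 eigenvector exists, but these lambda lie in the approximate point spectrum. Hence sigma(T) is the closed disk of radius 15 and sigma_p(T) is the open disk.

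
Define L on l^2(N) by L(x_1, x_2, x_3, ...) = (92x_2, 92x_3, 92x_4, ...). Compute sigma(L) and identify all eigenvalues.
sigma(L) = closed disk {z in C : |z| ≤ 92}; sigma_p(L) = open disk {z in C : |z| < 92}

Note L = 92·V where V is the unit left shift (V x)_k = x_{k+1}; so sigma(L) = 92·sigma(V) and ||L|| = 92||V||. ||L x||^2 = 8464sum_{k≥2} |x_k|^2 ≤ 8464||x||^2, with equality on {x : x_1 = 0}, so ||L|| = 92. For any lambda with |lambda| < 92, set r = lambda/92 (|r| < 1); the vector x = (1, r, r^2, ...) is in l^2 and satisfies L x = 92(r, r^2, ...) = lambda x, so lambda is an eigenvalue. On the boundary |lambda| = 92 the geometric series diverges, so no l^2 eigenvector exists, but these lambda lie in the approximate point spectrum. Hence sigma(L) is the closed disk of radius 92 and sigma_p(L) is the open disk.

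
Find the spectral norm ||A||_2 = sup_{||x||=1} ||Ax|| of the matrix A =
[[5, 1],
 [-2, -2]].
||A||_2 = sqrt(32) ≈ 5.6569 (= sqrt(largest eigenvalue of A^T A))

||A||_2 = sigma_max(A) = sqrt(lambda_max(A^T A)). Form the symmetric matrix M = A^T A =
[[29, 9],
 [9, 5]].
Its characteristic polynomial (trace, determinant of M give the coefficients) is
  p(λ) = det(λ I - M) = λ^2 - 34λ + 64.
For λ^2 - 34λ + 64 the discriminant is 900. It is a perfect square (30^2), so the roots are rational: λ = (34 ± 30)/2 = 32, 2.
So the eigenvalues of A^T A are ≈ 2, 32 (all ≥ 0, as they must be for A^T A). The largest is λ_max = 32, hence ||A||_2 = sqrt(λ_max) = sqrt(32) ≈ 5.6569.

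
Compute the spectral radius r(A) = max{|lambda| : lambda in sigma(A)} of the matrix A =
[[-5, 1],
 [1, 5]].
r(A) = sqrt(104)/2 ≈ 5.099

The eigenvalues of A are the roots of its characteristic polynomial. With M = A (coefficients from the trace and determinant):
  p(λ) = det(λ I - M) = λ^2 - 26.
For λ^2 - 26 the discriminant is 104. It is nonnegative but not a perfect square, so the roots are real and irrational: λ = ± sqrt(104)/2 ≈ 5.099, -5.099.
Thus the eigenvalues (to 4 decimals) are 5.099 (modulus 5.099); -5.099 (modulus 5.099). The spectral radius is the largest modulus: r(A) = sqrt(104)/2 ≈ 5.099. (Cross-check: r(A) ≤ ||A||_2 ≈ 5.099; equality holds whenever A is normal, though it can also hold for some non-normal A.)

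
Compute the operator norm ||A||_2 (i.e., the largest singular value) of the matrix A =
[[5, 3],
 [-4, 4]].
||A||_2 = sqrt((66 + sqrt(260))/2) ≈ 6.408 (= sqrt(largest eigenvalue of A^T A))

||A||_2 = sigma_max(A) = sqrt(lambda_max(A^T A)). Form the symmetric matrix M = A^T A =
[[41, -1],
 [-1, 25]].
Its characteristic polynomial (trace, determinant of M give the coefficients) is
  p(λ) = det(λ I - M) = λ^2 - 66λ + 1024.
For λ^2 - 66λ + 1024 the discriminant is 260. It is nonnegative but not a perfect square, so the roots are real and irrational: λ = (66 ± sqrt(260))/2 ≈ 41.0623, 24.9377.
So the eigenvalues of A^T A are ≈ 24.9377, 41.0623 (all ≥ 0, as they must be for A^T A). The largest is λ_max = (66 + sqrt(260))/2 ≈ 41.0623, hence ||A||_2 = sqrt(λ_max) = sqrt((66 + sqrt(260))/2) ≈ 6.408.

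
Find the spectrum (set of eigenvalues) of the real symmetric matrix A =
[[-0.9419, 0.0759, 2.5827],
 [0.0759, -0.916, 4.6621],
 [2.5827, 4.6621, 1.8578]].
sigma(A) ≈ {-5, -1, 6}

A is real symmetric, so its spectrum consists of real eigenvalues. Expanding the characteristic polynomial of the displayed matrix gives
  det(λ I - A) = p(λ) = λ^3 + (0)λ^2 + (-31)λ + (-30.0024).
Solving p(λ) = 0 yields eigenvalues ≈ -5, -1, 6. (A is shown rounded to 4 decimals, so these recover the underlying integer eigenvalues to within that precision.)
Verification: the trace of A = 0 equals the sum of eigenvalues 0, and det(A) ≈ 30.0024 matches the eigenvalue product 30.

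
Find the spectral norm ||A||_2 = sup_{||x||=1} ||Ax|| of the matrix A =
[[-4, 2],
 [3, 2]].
||A||_2 = sqrt((33 + sqrt(305))/2) ≈ 5.0232 (= sqrt(largest eigenvalue of A^T A))

||A||_2 = sigma_max(A) = sqrt(lambda_max(A^T A)). Form the symmetric matrix M = A^T A =
[[25, -2],
 [-2, 8]].
Its characteristic polynomial (trace, determinant of M give the coefficients) is
  p(λ) = det(λ I - M) = λ^2 - 33λ + 196.
For λ^2 - 33λ + 196 the discriminant is 305. It is nonnegative but not a perfect square, so the roots are real and irrational: λ = (33 ± sqrt(305))/2 ≈ 25.2321, 7.7679.
So the eigenvalues of A^T A are ≈ 7.7679, 25.2321 (all ≥ 0, as they must be for A^T A). The largest is λ_max = (33 + sqrt(305))/2 ≈ 25.2321, hence ||A||_2 = sqrt(λ_max) = sqrt((33 + sqrt(305))/2) ≈ 5.0232.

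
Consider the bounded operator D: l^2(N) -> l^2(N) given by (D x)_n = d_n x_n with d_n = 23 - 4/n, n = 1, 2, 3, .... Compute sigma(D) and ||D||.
sigma(D) = {23 - 4/n : n ≥ 1} ∪ {23}; ||D|| = 23

A bounded diagonal operator on l^2 with diagonal entries d_n has spectrum equal to the closure of {d_n : n ≥ 1}: every d_n is an eigenvalue (with eigenvector e_n), so {d_n} ⊂ sigma(D); the spectrum is closed, so its closure is too; and for lambda not in the closure, (D - lambda I) has bounded inverse (the diagonal entries 1/(d_n - lambda) are bounded). For our sequence d_n = 23 - 4/n, n = 1, 2, 3, ...:
  - {d_n} = {23 - 4/n : n ≥ 1}; the only limit point is 23
  - closure = {23 - 4/n : n ≥ 1} ∪ {23}
For the norm: a diagonal operator has ||D|| = sup_n |d_n|. Here d_n = 23 - 4/n increases monotonically from d_1 = 19 toward 23, with all terms in [19, 23); so sup_n |d_n| = 23 (the supremum is the limit, not attained). So ||D|| = 23.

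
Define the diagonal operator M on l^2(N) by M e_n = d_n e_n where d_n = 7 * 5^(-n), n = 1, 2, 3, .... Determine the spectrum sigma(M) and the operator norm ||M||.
sigma(M) = {7 * 5^(-n) : n ≥ 1} ∪ {0}; ||M|| = 7/5

A bounded diagonal operator on l^2 with diagonal entries d_n has spectrum equal to the closure of {d_n : n ≥ 1}: every d_n is an eigenvalue (with eigenvector e_n), so {d_n} ⊂ sigma(M); the spectrum is closed, so its closure is too; and for lambda not in the closure, (M - lambda I) has bounded inverse (the diagonal entries 1/(d_n - lambda) are bounded). For our sequence d_n = 7 * 5^(-n), n = 1, 2, 3, ...:
  - {d_n} = {7 * 5^(-n) : n ≥ 1}; the only limit point is 0
  - closure = {7 * 5^(-n) : n ≥ 1} ∪ {0}
For the norm: a diagonal operator has ||M|| = sup_n |d_n|. Here d_n = 7 * 5^(-n) is positive and decreasing, so sup_n |d_n| = d_1 = 7/5. So ||M|| = 7/5.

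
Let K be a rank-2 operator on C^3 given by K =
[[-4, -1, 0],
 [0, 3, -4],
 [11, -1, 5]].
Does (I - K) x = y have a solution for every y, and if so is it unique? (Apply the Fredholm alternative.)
(I - K) is invertible (det(I - K) = -24 ≠ 0), so for every y in C^3 the equation (I - K) x = y has a unique solution.

K has rank 2 and factors as K = U V^T = u1 v1^T + u2 v2^T with u1 = (-2, 2, 3), v1 = (3, 0, 1), u2 = (1, -3, 1), v2 = (2, -1, 2) (multiplying out reproduces the displayed K). The nonzero eigenvalues of U V^T coincide with those of the 2 x 2 matrix G = V^T U = [[v1·u1, v1·u2], [v2·u1, v2·u2]] = [[-3, 4], [0, 7]], and by the Sylvester determinant identity det(I_3 - U V^T) = det(I_2 - V^T U) = det([[4, -4], [0, -6]]) = (4)(-6) - (-4)(0) = -24. (Direct check: I - K =
[[5, 1, 0],
 [0, -2, 4],
 [-11, 1, -4]]
has determinant -24.) The finite-dimensional Fredholm alternative says: either (I - K) is invertible, or ker(I - K) ≠ {0} and then range(I - K) = ker((I - K)^*)^⊥, with dim ker(I - K) = dim ker((I - K)^*). Since det(I - K) ≠ 0, 1 is not an eigenvalue of K and ker(I - K) = {0}, so we are in the first case: for every y there is a unique x = (I - K)^(-1) y. (Explicitly, by the Woodbury identity, (I - U V^T)^(-1) = I + U (I_2 - G)^(-1) V^T.)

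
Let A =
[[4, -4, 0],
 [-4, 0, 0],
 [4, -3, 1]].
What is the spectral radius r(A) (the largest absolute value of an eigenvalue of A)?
r(A) = (4 + sqrt(80))/2 ≈ 6.4721

The eigenvalues of A are the roots of its characteristic polynomial. With M = A (coefficients from the trace, the sum of principal 2x2 minors, and det A):
  p(λ) = det(λ I - M) = λ^3 - 5λ^2 - 12λ + 16.
By the rational root theorem any rational root is an integer divisor of 16. Testing λ = 1: p(1) = 1 - 5 - 12 + 16 = 0, so λ = 1 is a root. Dividing out (λ - 1) leaves p(λ) = (λ - 1)(λ^2 - 4λ - 16). For λ^2 - 4λ - 16 the discriminant is 80. It is nonnegative but not a perfect square, so the roots are real and irrational: λ = (4 ± sqrt(80))/2 ≈ 6.4721, -2.4721.
Thus the eigenvalues (to 4 decimals) are 6.4721 (modulus 6.4721); -2.4721 (modulus 2.4721); 1 (modulus 1). The spectral radius is the largest modulus: r(A) = (4 + sqrt(80))/2 ≈ 6.4721. (Cross-check: r(A) ≤ ||A||_2 ≈ 8.1943; equality holds whenever A is normal, though it can also hold for some non-normal A.)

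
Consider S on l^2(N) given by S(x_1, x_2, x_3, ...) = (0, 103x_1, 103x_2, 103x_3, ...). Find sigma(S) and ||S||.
sigma(S) = closed disk {z in C : |z| ≤ 103}; ||S|| = 103

Note S = 103·U where U is the unit right shift (U x)_k = x_{k-1} (with x_0 := 0); so ||S|| = 103||U|| and sigma(S) = 103·sigma(U). ||S x||^2 = sum_{k≥1} |103x_k|^2 = 10609||x||^2, so ||S|| = 103 and sigma(S) ⊂ {|z| ≤ 103}. For any |lambda| < 103, the equation (S - lambda I) x = 0 forces x_1 = 0, then 103x_k = lambda x_{k+1} ⇒ x = 0, so S has no eigenvalues. But (S - lambda I) is not surjective for |lambda| < 103: solving (S - lambda I) x = e_1 would require x_n proportional to (lambda/103)^(-n), which is not in l^2. So every |lambda| < 103 lies in the residual spectrum. The boundary |lambda| = 103 is in the approximate point spectrum (the spectrum is closed). Hence sigma(S) is the closed disk of radius 103.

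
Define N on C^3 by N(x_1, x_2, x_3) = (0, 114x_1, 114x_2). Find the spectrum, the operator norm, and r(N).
sigma(N) = {0}; ||N|| = 114; r(N) = 0. (N is nilpotent with N^3 = 0.)

On C^3, N is a strictly lower-triangular matrix with 114 on the subdiagonal and zeros elsewhere, so its characteristic polynomial is lambda^3 and every eigenvalue is 0: sigma(N) = {0}. For the operator norm, N e_i = 114e_{i+1} for i = 1, ..., 2 and N e_3 = 0, so the singular values of N are 114 (with multiplicity 2) and 0; hence ||N|| = 114. The spectral radius r(N) = max|lambda| = 0. Note ||N|| > r(N) — characteristic of non-normal nilpotent operators. Indeed N^3 = 0.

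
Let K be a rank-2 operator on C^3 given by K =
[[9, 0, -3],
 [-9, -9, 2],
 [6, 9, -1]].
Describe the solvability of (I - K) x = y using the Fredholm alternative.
(I - K) is invertible (det(I - K) = -79 ≠ 0), so for every y in C^3 the equation (I - K) x = y has a unique solution.

K has rank 2 and factors as K = U V^T = u1 v1^T + u2 v2^T with u1 = (0, 3, -3), v1 = (-1, -3, 0), u2 = (3, -2, 1), v2 = (3, 0, -1) (multiplying out reproduces the displayed K). The nonzero eigenvalues of U V^T coincide with those of the 2 x 2 matrix G = V^T U = [[v1·u1, v1·u2], [v2·u1, v2·u2]] = [[-9, 3], [3, 8]], and by the Sylvester determinant identity det(I_3 - U V^T) = det(I_2 - V^T U) = det([[10, -3], [-3, -7]]) = (10)(-7) - (-3)(-3) = -79. (Direct check: I - K =
[[-8, 0, 3],
 [9, 10, -2],
 [-6, -9, 2]]
has determinant -79.) The finite-dimensional Fredholm alternative says: either (I - K) is invertible, or ker(I - K) ≠ {0} and then range(I - K) = ker((I - K)^*)^⊥, with dim ker(I - K) = dim ker((I - K)^*). Since det(I - K) ≠ 0, 1 is not an eigenvalue of K and ker(I - K) = {0}, so we are in the first case: for every y there is a unique x = (I - K)^(-1) y. (Explicitly, by the Woodbury identity, (I - U V^T)^(-1) = I + U (I_2 - G)^(-1) V^T.)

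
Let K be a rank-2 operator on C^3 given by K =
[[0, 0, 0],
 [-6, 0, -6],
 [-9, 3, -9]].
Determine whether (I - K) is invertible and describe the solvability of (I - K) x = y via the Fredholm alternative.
(I - K) is invertible (det(I - K) = 28 ≠ 0), so for every y in C^3 the equation (I - K) x = y has a unique solution.

K has rank 2 and factors as K = U V^T = u1 v1^T + u2 v2^T with u1 = (0, 0, -1), v1 = (0, -3, 0), u2 = (0, -2, -3), v2 = (3, 0, 3) (multiplying out reproduces the displayed K). The nonzero eigenvalues of U V^T coincide with those of the 2 x 2 matrix G = V^T U = [[v1·u1, v1·u2], [v2·u1, v2·u2]] = [[0, 6], [-3, -9]], and by the Sylvester determinant identity det(I_3 - U V^T) = det(I_2 - V^T U) = det([[1, -6], [3, 10]]) = (1)(10) - (-6)(3) = 28. (Direct check: I - K =
[[1, 0, 0],
 [6, 1, 6],
 [9, -3, 10]]
has determinant 28.) The finite-dimensional Fredholm alternative says: either (I - K) is invertible, or ker(I - K) ≠ {0} and then range(I - K) = ker((I - K)^*)^⊥, with dim ker(I - K) = dim ker((I - K)^*). Since det(I - K) ≠ 0, 1 is not an eigenvalue of K and ker(I - K) = {0}, so we are in the first case: for every y there is a unique x = (I - K)^(-1) y. (Explicitly, by the Woodbury identity, (I - U V^T)^(-1) = I + U (I_2 - G)^(-1) V^T.)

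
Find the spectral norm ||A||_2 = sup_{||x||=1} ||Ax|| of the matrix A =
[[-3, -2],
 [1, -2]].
||A||_2 = sqrt((18 + sqrt(68))/2) ≈ 3.6226 (= sqrt(largest eigenvalue of A^T A))

||A||_2 = sigma_max(A) = sqrt(lambda_max(A^T A)). Form the symmetric matrix M = A^T A =
[[10, 4],
 [4, 8]].
Its characteristic polynomial (trace, determinant of M give the coefficients) is
  p(λ) = det(λ I - M) = λ^2 - 18λ + 64.
For λ^2 - 18λ + 64 the discriminant is 68. It is nonnegative but not a perfect square, so the roots are real and irrational: λ = (18 ± sqrt(68))/2 ≈ 13.1231, 4.8769.
So the eigenvalues of A^T A are ≈ 4.8769, 13.1231 (all ≥ 0, as they must be for A^T A). The largest is λ_max = (18 + sqrt(68))/2 ≈ 13.1231, hence ||A||_2 = sqrt(λ_max) = sqrt((18 + sqrt(68))/2) ≈ 3.6226.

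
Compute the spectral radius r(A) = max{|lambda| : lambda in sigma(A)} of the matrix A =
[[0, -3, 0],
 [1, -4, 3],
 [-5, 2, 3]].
r(A) ≈ 4.6766

The eigenvalues of A are the roots of its characteristic polynomial. With M = A (coefficients from the trace, the sum of principal 2x2 minors, and det A):
  p(λ) = det(λ I - M) = λ^3 + λ^2 - 15λ - 54.
No integer candidate from the rational root theorem (±divisors of 54) is a root, so the roots are irrational. The cubic discriminant is Δ = -50211 < 0, so there is one real root and a complex-conjugate pair. p(4) = -34 and p(5) = 21 have opposite signs, so a root lies in (4, 5); Newton's method refines it to λ ≈ 4.6766. Dividing out (λ - (4.6766)) leaves approximately λ^2 + 5.6766λ + 11.5469. For λ^2 + 5.6766λ + 11.5469 the discriminant is -13.9642. It is negative, so the remaining roots are the complex-conjugate pair λ ≈ -2.8383 ± 1.8684i. Their product equals the constant term, so |λ|^2 ≈ 11.5469 and |λ| ≈ 3.3981.
Thus the eigenvalues (to 4 decimals) are 4.6766 (modulus 4.6766); -2.8383 ± 1.8684i (modulus 3.3981). The spectral radius is the largest modulus: r(A) ≈ 4.6766. (Cross-check: r(A) ≤ ||A||_2 ≈ 6.5012; equality holds whenever A is normal, though it can also hold for some non-normal A.)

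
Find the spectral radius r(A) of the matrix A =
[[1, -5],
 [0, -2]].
r(A) = 2

The eigenvalues of A are the roots of its characteristic polynomial. With M = A (coefficients from the trace and determinant):
  p(λ) = det(λ I - M) = λ^2 + λ - 2.
For λ^2 + λ - 2 the discriminant is 9. It is a perfect square (3^2), so the roots are rational: λ = (-1 ± 3)/2 = 1, -2.
Thus the eigenvalues (to 4 decimals) are 1 (modulus 1); -2 (modulus 2). The spectral radius is the largest modulus: r(A) = 2. (Cross-check: r(A) ≤ ||A||_2 ≈ 5.465; equality holds whenever A is normal, though it can also hold for some non-normal A.)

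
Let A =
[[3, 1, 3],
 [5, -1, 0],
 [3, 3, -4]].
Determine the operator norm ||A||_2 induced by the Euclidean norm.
||A||_2 ≈ 6.7585 (= sqrt(largest eigenvalue of A^T A))

||A||_2 = sigma_max(A) = sqrt(lambda_max(A^T A)). Form the symmetric matrix M = A^T A =
[[43, 7, -3],
 [7, 11, -9],
 [-3, -9, 25]].
Its characteristic polynomial (trace, sum of principal 2x2 minors, determinant of M give the coefficients) is
  p(λ) = det(λ I - M) = λ^3 - 79λ^2 + 1684λ - 7396.
No integer candidate from the rational root theorem (±divisors of 7396) is a root, so the roots are irrational. The cubic discriminant is Δ = 244080080 > 0, so there are three distinct real roots. p(5) = -826 and p(6) = 80 have opposite signs, so a root lies in (5, 6); Newton's method refines it to λ ≈ 5.9059. p(27) = 164 and p(28) = -228 have opposite signs, so a root lies in (27, 28); Newton's method refines it to λ ≈ 27.4162. p(45) = -466 and p(46) = 240 have opposite signs, so a root lies in (45, 46); Newton's method refines it to λ ≈ 45.6779. Check (Vieta): the three roots sum to 79, matching tr M = 79.
So the eigenvalues of A^T A are ≈ 5.9059, 27.4162, 45.6779 (all ≥ 0, as they must be for A^T A). The largest is λ_max ≈ 45.6779, hence ||A||_2 = sqrt(λ_max) ≈ 6.7585.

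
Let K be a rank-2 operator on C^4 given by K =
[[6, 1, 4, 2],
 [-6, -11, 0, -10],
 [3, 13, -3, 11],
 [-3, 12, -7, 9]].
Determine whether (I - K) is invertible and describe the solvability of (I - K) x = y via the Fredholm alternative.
(I - K) is invertible (det(I - K) = 74 ≠ 0), so for every y in C^4 the equation (I - K) x = y has a unique solution.

K has rank 2 and factors as K = U V^T = u1 v1^T + u2 v2^T with u1 = (1, 1, -2, -3), v1 = (3, -2, 3, -1), u2 = (-1, 3, -3, -2), v2 = (-3, -3, -1, -3) (multiplying out reproduces the displayed K). The nonzero eigenvalues of U V^T coincide with those of the 2 x 2 matrix G = V^T U = [[v1·u1, v1·u2], [v2·u1, v2·u2]] = [[-2, -16], [5, 3]], and by the Sylvester determinant identity det(I_4 - U V^T) = det(I_2 - V^T U) = det([[3, 16], [-5, -2]]) = (3)(-2) - (16)(-5) = 74. (Direct check: I - K =
[[-5, -1, -4, -2],
 [6, 12, 0, 10],
 [-3, -13, 4, -11],
 [3, -12, 7, -8]]
has determinant 74.) The finite-dimensional Fredholm alternative says: either (I - K) is invertible, or ker(I - K) ≠ {0} and then range(I - K) = ker((I - K)^*)^⊥, with dim ker(I - K) = dim ker((I - K)^*). Since det(I - K) ≠ 0, 1 is not an eigenvalue of K and ker(I - K) = {0}, so we are in the first case: for every y there is a unique x = (I - K)^(-1) y. (Explicitly, by the Woodbury identity, (I - U V^T)^(-1) = I + U (I_2 - G)^(-1) V^T.)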